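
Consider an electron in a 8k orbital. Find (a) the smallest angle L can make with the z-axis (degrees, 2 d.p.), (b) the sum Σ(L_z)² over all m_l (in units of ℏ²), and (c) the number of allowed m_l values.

8k means n = 8, l = 7.
cos θ_min = 7/√56, so θ_min ≈ 20.70°.
Σ m_l² = 280, so Σ(L_z)² = 280 ℏ².
There are 2l+1 = 15 values of m_l.

θ_min ≈ 20.70°; Σ(L_z)² = 280 ℏ²; 15 values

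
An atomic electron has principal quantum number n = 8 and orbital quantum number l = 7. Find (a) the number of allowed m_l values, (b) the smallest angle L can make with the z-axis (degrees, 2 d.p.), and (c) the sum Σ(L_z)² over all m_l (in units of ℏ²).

15 values; θ_min ≈ 20.70°; Σ(L_z)² = 280 ℏ²

There are 2l+1 = 15 values of m_l.
cos θ_min = 7/√56, so θ_min ≈ 20.70°.
Σ m_l² = 280, so Σ(L_z)² = 280 ℏ².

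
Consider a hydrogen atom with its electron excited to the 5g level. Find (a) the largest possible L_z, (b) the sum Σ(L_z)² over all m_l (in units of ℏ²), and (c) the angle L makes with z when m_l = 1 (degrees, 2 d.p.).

L_z,max = 4ℏ; Σ(L_z)² = 60 ℏ²; θ(m_l=1) ≈ 77.08°

The 5g level has l = 4.
L_z,max = lℏ = 4ℏ.
Σ m_l² = 60, so Σ(L_z)² = 60 ℏ².
For m_l = 1: cos θ = 1/√20, θ ≈ 77.08°.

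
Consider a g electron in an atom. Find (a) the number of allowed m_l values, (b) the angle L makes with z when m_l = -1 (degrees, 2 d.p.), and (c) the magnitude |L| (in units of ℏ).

For a g orbital, l = 4.
There are 2l+1 = 9 values of m_l.
For m_l = -1: cos θ = -1/√20, θ ≈ 102.92°.
|L| = ℏ√(4·5) = 2√5 ℏ ≈ 4.472ℏ.

9 values; θ(m_l=-1) ≈ 102.92°; |L| = 2√5 ℏ ≈ 4.472ℏ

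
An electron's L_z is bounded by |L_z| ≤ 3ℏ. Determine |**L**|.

|L| = 2√3 ℏ ≈ 3.464ℏ

The maximum L_z equals lℏ, giving l = 3.
|L| = ℏ√(l(l+1)) = 2√3 ℏ.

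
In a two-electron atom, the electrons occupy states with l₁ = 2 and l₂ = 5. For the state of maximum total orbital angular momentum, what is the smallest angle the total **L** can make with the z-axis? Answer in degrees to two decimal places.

θ_min ≈ 20.70°

The total orbital quantum number L ranges from |l₁ − l₂| to l₁ + l₂ in integer steps.
So L can be 3, 4, 5, 6, 7.
The maximum is L = 7, with |L_tot| = ℏ√(7·8) = 2√14 ℏ.
The minimum angle with z is arccos(7/√56) ≈ 20.70°.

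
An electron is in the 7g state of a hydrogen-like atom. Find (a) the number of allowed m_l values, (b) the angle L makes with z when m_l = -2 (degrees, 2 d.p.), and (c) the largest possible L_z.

7g means n = 7, l = 4.
There are 2l+1 = 9 values of m_l.
For m_l = -2: cos θ = -2/√20, θ ≈ 116.57°.
L_z,max = lℏ = 4ℏ.

9 values; θ(m_l=-2) ≈ 116.57°; L_z,max = 4ℏ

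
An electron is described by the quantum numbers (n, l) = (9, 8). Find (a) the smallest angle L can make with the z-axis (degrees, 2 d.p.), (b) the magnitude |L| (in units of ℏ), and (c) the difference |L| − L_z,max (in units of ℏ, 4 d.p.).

cos θ_min = 8/√72, so θ_min ≈ 19.47°.
|L| = ℏ√(8·9) = 6√2 ℏ ≈ 8.485ℏ.
|L| − L_z,max = (6√2 − 8)ℏ ≈ 0.4853ℏ.

θ_min ≈ 19.47°; |L| = 6√2 ℏ ≈ 8.485ℏ; |L|−L_z,max ≈ 0.4853ℏ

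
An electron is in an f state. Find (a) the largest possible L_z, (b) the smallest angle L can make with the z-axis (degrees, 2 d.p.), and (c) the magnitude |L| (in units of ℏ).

An f state has l = 3.
L_z,max = lℏ = 3ℏ.
cos θ_min = 3/√12, so θ_min ≈ 30.00°.
|L| = ℏ√(3·4) = 2√3 ℏ ≈ 3.464ℏ.

L_z,max = 3ℏ; θ_min ≈ 30.00°; |L| = 2√3 ℏ ≈ 3.464ℏ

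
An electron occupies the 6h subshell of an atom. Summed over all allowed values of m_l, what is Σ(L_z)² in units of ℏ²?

For 6h, l = 5.
m_l ∈ {-5, -4, -3, -2, -1, 0, 1, 2, 3, 4, 5}.
Σ m_l² = 2·(1 + 4 + 9 + 16 + 25) = 110.

Σ(L_z)² = 110 ℏ²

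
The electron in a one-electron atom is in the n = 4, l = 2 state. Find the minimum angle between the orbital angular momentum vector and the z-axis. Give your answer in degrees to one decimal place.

θ_min ≈ 35.3°

|L| = √(l(l+1)) ℏ = √6 ℏ.
The smallest angle corresponds to the largest L_z, i.e. m_l = l = 2, giving L_z = 2ℏ.
cos θ_min = 2/√6, so θ_min ≈ 35.3°.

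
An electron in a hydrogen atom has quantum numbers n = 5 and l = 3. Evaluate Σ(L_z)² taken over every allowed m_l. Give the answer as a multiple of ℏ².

Σ(L_z)² = 28 ℏ²

The allowed m_l values are -3, -2, -1, 0, 1, 2, 3.
Σ m_l² = l(l+1)(2l+1)/3 = 3·4·7/3 = 28.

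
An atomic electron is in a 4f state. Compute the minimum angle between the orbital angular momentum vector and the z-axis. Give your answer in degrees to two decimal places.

The 4f subshell has l = 3.
|L|² = l(l+1)ℏ² = 12ℏ², so |L| = 2√3 ℏ.
The smallest angle corresponds to the largest L_z, i.e. m_l = l = 3, giving L_z = 3ℏ.
cos θ_min = 3/√12, so θ_min ≈ 30.00°.

θ_min ≈ 30.00°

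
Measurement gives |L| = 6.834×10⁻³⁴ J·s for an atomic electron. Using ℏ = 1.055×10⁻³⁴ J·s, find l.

l = 6

|L|/ℏ = (6.834×10⁻³⁴)/(1.055×10⁻³⁴) ≈ 6.478.
(|L|/ℏ)² = l(l+1) ≈ 41.96 ⇒ l = 6.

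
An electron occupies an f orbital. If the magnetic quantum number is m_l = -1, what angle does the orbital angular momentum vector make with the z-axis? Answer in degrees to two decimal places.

θ ≈ 106.78°

For an f orbital, l = 3.
|L| = ℏ√(l(l+1)) = 2√3 ℏ.
L_z = m_l ℏ = −1ℏ.
cos θ = L_z/|L| = -1/√12, so θ ≈ 106.78°.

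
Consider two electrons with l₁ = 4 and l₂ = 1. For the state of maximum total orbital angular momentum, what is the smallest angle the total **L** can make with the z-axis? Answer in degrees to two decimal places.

L runs from |4 − 1| = 3 to 4 + 1 = 5.
Allowed values: L = 3, 4, 5.
The maximum is L = 5, with |L_tot| = ℏ√(5·6) = √30 ℏ.
The minimum angle with z is arccos(5/√30) ≈ 24.09°.

θ_min ≈ 24.09°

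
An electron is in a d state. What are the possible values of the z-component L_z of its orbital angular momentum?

L_z ∈ {−2ℏ, −ℏ, 0, ℏ, 2ℏ}

D corresponds to l = 2.
L_z = m_l ℏ with m_l ranging from −l to +l in integer steps.
For l = 2: m_l ∈ {-2, -1, 0, 1, 2}.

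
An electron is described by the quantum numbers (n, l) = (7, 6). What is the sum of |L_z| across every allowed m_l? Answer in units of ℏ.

Σ|L_z| = 42 ℏ

The allowed m_l values are -6, -5, -4, -3, -2, -1, 0, 1, 2, 3, 4, 5, 6.
Σ|m_l| = 2·6(6+1)/2 = 42.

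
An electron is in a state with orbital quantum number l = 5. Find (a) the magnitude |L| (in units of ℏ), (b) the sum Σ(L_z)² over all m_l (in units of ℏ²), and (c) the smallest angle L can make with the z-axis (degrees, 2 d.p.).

|L| = √30 ℏ ≈ 5.477ℏ; Σ(L_z)² = 110 ℏ²; θ_min ≈ 24.09°

|L| = ℏ√(5·6) = √30 ℏ ≈ 5.477ℏ.
Σ m_l² = 110, so Σ(L_z)² = 110 ℏ².
cos θ_min = 5/√30, so θ_min ≈ 24.09°.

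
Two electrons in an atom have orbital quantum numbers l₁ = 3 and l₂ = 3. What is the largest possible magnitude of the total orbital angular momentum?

By the triangle rule, |l₁ − l₂| ≤ L ≤ l₁ + l₂.
L ∈ {0, 1, 2, 3, 4, 5, 6}.
The largest magnitude corresponds to L = 6: |L_tot| = ℏ√(6·7) = √42 ℏ.

|L_tot|_max = √42 ℏ ≈ 6.481ℏ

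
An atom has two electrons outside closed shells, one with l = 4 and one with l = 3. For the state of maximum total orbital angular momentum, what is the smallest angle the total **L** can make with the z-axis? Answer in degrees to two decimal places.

The total orbital quantum number L ranges from |l₁ − l₂| to l₁ + l₂ in integer steps.
L ∈ {1, 2, 3, 4, 5, 6, 7}.
The maximum is L = 7, with |L_tot| = ℏ√(7·8) = 2√14 ℏ.
The minimum angle with z is arccos(7/√56) ≈ 20.70°.

θ_min ≈ 20.70°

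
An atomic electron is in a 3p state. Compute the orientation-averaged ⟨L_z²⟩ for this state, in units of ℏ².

The 3p subshell has l = 1.
m_l runs from −1 to 1, i.e. {-1, 0, 1}.
Average of L_z² over 3 states: 2/3 ℏ² = 0.6667 ℏ².

⟨L_z²⟩ = 0.6667 ℏ²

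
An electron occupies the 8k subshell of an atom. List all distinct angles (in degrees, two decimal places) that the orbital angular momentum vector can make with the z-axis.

θ ∈ {20.70°, 36.70°, 48.08°, 57.69°, 66.37°, 74.50°, 82.32°, 90.00°, 97.68°, 105.50°, 113.63°, 122.31°, 131.92°, 143.30°, 159.30°}

8k means n = 8, l = 7.
|L| = √(l(l+1)) ℏ = 2√14 ℏ.
cos θ = m_l/√56 for each m_l ∈ {-7, -6, -5, -4, -3, -2, -1, 0, 1, 2, 3, 4, 5, 6, 7}.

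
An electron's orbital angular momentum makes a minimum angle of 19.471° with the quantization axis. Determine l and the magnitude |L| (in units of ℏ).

cos²θ_min = l/(l+1) = 0.8889.
l = cos²θ/sin²θ ≈ 8.
Then |L| = ℏ√(8·9) = 6√2 ℏ.

l = 8, |L| = 6√2 ℏ ≈ 8.485ℏ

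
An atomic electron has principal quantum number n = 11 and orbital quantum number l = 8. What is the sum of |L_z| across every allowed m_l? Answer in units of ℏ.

The allowed m_l values are -8, -7, -6, -5, -4, -3, -2, -1, 0, 1, 2, 3, 4, 5, 6, 7, 8.
Σ|m_l| = 2·8(8+1)/2 = 72.

Σ|L_z| = 72 ℏ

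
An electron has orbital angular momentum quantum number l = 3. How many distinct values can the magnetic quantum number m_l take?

The number of m_l values is 2l + 1 = 2·3 + 1 = 7.

7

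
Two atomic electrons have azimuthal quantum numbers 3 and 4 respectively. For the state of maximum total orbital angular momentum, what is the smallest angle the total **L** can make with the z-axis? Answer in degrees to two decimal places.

θ_min ≈ 20.70°

Angular momentum addition gives L = |l₁ − l₂|, …, l₁ + l₂.
So L can be 1, 2, 3, 4, 5, 6, 7.
The maximum is L = 7, with |L_tot| = ℏ√(7·8) = 2√14 ℏ.
The minimum angle with z is arccos(7/√56) ≈ 20.70°.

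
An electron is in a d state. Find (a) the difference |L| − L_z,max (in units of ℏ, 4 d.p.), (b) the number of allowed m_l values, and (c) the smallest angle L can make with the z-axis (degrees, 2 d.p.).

For a d orbital, l = 2.
|L| − L_z,max = (√6 − 2)ℏ ≈ 0.4495ℏ.
There are 2l+1 = 5 values of m_l.
cos θ_min = 2/√6, so θ_min ≈ 35.26°.

|L|−L_z,max ≈ 0.4495ℏ; 5 values; θ_min ≈ 35.26°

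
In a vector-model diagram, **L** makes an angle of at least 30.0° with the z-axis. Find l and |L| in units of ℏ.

l = 3, |L| = 2√3 ℏ ≈ 3.464ℏ

cos θ_min = l/√(l(l+1)) = √(l/(l+1)), so l/(l+1) = cos²(30.0°) = 0.7500.
l = cos²θ/sin²θ ≈ 3.
Then |L| = ℏ√(3·4) = 2√3 ℏ.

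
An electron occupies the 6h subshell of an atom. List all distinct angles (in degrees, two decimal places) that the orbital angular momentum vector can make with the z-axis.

6h means n = 6, l = 5.
|L| = ℏ√(l(l+1)) = √30 ℏ.
cos θ = m_l/√30 for each m_l ∈ {-5, -4, -3, -2, -1, 0, 1, 2, 3, 4, 5}.

θ ∈ {24.09°, 43.09°, 56.79°, 68.58°, 79.48°, 90.00°, 100.52°, 111.42°, 123.21°, 136.91°, 155.91°}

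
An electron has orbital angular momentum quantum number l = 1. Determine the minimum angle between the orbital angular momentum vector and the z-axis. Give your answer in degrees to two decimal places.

θ_min ≈ 45.00°

|L|² = l(l+1)ℏ² = 2ℏ², so |L| = √2 ℏ.
The smallest angle corresponds to the largest L_z, i.e. m_l = l = 1, giving L_z = 1ℏ.
cos θ_min = 1/√2, so θ_min ≈ 45.00°.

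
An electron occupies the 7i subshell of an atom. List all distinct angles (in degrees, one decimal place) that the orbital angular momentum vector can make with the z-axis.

For 7i, l = 6.
|L|² = l(l+1)ℏ² = 42ℏ², so |L| = √42 ℏ.
cos θ = m_l/√42 for each m_l ∈ {-6, -5, -4, -3, -2, -1, 0, 1, 2, 3, 4, 5, 6}.

θ ∈ {22.2°, 39.5°, 51.9°, 62.4°, 72.0°, 81.1°, 90.0°, 98.9°, 108.0°, 117.6°, 128.1°, 140.5°, 157.8°}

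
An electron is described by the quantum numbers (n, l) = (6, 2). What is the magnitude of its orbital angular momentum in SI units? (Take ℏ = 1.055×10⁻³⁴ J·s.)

|L| = 2.584×10⁻³⁴ J·s

|L| = ℏ√(l(l+1)) = ℏ√(2·3) = √6 ℏ
Numerically, |L| = 2.449 × (1.055×10⁻³⁴ J·s) = 2.584×10⁻³⁴ J·s.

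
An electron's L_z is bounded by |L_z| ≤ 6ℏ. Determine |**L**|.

|L| = √42 ℏ ≈ 6.481ℏ

Since max m_l = l, l = 6.
Then |L| = ℏ√(6·7) = √42 ℏ.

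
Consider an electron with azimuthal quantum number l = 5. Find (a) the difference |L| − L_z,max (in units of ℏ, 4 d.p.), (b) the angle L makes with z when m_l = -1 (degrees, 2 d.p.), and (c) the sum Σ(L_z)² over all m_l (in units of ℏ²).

|L| − L_z,max = (√30 − 5)ℏ ≈ 0.4772ℏ.
For m_l = -1: cos θ = -1/√30, θ ≈ 100.52°.
Σ m_l² = 110, so Σ(L_z)² = 110 ℏ².

|L|−L_z,max ≈ 0.4772ℏ; θ(m_l=-1) ≈ 100.52°; Σ(L_z)² = 110 ℏ²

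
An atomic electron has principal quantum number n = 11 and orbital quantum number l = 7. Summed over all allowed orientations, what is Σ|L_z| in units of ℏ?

Σ|L_z| = 56 ℏ

m_l runs from −7 to 7, i.e. {-7, -6, -5, -4, -3, -2, -1, 0, 1, 2, 3, 4, 5, 6, 7}.
Σ|m_l| = 2·7(7+1)/2 = 56.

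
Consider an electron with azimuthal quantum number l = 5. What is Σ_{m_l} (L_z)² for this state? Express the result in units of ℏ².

m_l ∈ {-5, -4, -3, -2, -1, 0, 1, 2, 3, 4, 5}.
Summing m² from −5 to 5: Σ m_l² = 110.

Σ(L_z)² = 110 ℏ²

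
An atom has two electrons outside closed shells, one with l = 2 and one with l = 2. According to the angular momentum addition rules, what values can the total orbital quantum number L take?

L = 0, 1, 2, 3, 4

The total orbital quantum number L ranges from |l₁ − l₂| to l₁ + l₂ in integer steps.
Allowed values: L = 0, 1, 2, 3, 4.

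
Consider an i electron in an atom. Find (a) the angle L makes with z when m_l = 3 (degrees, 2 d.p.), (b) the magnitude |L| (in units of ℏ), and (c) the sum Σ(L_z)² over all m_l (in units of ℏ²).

θ(m_l=3) ≈ 62.42°; |L| = √42 ℏ ≈ 6.481ℏ; Σ(L_z)² = 182 ℏ²

For an i orbital, l = 6.
For m_l = 3: cos θ = 3/√42, θ ≈ 62.42°.
|L| = ℏ√(6·7) = √42 ℏ ≈ 6.481ℏ.
Σ m_l² = 182, so Σ(L_z)² = 182 ℏ².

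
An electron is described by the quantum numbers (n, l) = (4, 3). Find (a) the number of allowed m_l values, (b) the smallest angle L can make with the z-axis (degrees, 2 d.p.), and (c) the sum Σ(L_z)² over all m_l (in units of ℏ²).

There are 2l+1 = 7 values of m_l.
cos θ_min = 3/√12, so θ_min ≈ 30.00°.
Σ m_l² = 28, so Σ(L_z)² = 28 ℏ².

7 values; θ_min ≈ 30.00°; Σ(L_z)² = 28 ℏ²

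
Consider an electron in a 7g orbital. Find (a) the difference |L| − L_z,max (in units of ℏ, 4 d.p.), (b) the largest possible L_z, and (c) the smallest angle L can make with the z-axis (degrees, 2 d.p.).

For 7g, l = 4.
|L| − L_z,max = (2√5 − 4)ℏ ≈ 0.4721ℏ.
L_z,max = lℏ = 4ℏ.
cos θ_min = 4/√20, so θ_min ≈ 26.57°.

|L|−L_z,max ≈ 0.4721ℏ; L_z,max = 4ℏ; θ_min ≈ 26.57°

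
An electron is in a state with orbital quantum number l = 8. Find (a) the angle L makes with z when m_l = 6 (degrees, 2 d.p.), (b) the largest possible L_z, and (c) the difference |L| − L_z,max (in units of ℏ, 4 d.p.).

θ(m_l=6) ≈ 45.00°; L_z,max = 8ℏ; |L|−L_z,max ≈ 0.4853ℏ

For m_l = 6: cos θ = 6/√72, θ ≈ 45.00°.
L_z,max = lℏ = 8ℏ.
|L| − L_z,max = (6√2 − 8)ℏ ≈ 0.4853ℏ.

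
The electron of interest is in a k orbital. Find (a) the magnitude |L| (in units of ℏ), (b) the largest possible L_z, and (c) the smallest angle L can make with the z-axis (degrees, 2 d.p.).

|L| = 2√14 ℏ ≈ 7.483ℏ; L_z,max = 7ℏ; θ_min ≈ 20.70°

For a k orbital, l = 7.
|L| = ℏ√(7·8) = 2√14 ℏ ≈ 7.483ℏ.
L_z,max = lℏ = 7ℏ.
cos θ_min = 7/√56, so θ_min ≈ 20.70°.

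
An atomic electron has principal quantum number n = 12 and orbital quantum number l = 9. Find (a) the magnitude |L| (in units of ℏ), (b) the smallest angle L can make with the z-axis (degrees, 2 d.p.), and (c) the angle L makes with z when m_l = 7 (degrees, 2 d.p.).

|L| = 3√10 ℏ ≈ 9.487ℏ; θ_min ≈ 18.43°; θ(m_l=7) ≈ 42.45°

|L| = ℏ√(9·10) = 3√10 ℏ ≈ 9.487ℏ.
cos θ_min = 9/√90, so θ_min ≈ 18.43°.
For m_l = 7: cos θ = 7/√90, θ ≈ 42.45°.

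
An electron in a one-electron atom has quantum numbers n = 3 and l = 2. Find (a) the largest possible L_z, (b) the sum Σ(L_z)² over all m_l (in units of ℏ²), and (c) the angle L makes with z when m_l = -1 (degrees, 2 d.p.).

L_z,max = 2ℏ; Σ(L_z)² = 10 ℏ²; θ(m_l=-1) ≈ 114.09°

L_z,max = lℏ = 2ℏ.
Σ m_l² = 10, so Σ(L_z)² = 10 ℏ².
For m_l = -1: cos θ = -1/√6, θ ≈ 114.09°.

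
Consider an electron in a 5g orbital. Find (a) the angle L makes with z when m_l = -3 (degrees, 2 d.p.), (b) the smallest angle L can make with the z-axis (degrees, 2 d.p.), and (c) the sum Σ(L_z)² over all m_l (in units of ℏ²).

The 5g subshell has l = 4.
For m_l = -3: cos θ = -3/√20, θ ≈ 132.13°.
cos θ_min = 4/√20, so θ_min ≈ 26.57°.
Σ m_l² = 60, so Σ(L_z)² = 60 ℏ².

θ(m_l=-3) ≈ 132.13°; θ_min ≈ 26.57°; Σ(L_z)² = 60 ℏ²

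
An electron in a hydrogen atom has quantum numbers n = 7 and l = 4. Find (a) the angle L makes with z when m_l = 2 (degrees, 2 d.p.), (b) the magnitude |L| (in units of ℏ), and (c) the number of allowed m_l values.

θ(m_l=2) ≈ 63.43°; |L| = 2√5 ℏ ≈ 4.472ℏ; 9 values

For m_l = 2: cos θ = 2/√20, θ ≈ 63.43°.
|L| = ℏ√(4·5) = 2√5 ℏ ≈ 4.472ℏ.
There are 2l+1 = 9 values of m_l.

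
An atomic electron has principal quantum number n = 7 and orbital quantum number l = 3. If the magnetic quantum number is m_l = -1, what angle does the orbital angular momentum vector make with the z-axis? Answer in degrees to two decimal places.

|L| = ℏ√(l(l+1)) = 2√3 ℏ.
L_z = m_l ℏ = −1ℏ.
cos θ = L_z/|L| = -1/√12, so θ ≈ 106.78°.

θ ≈ 106.78°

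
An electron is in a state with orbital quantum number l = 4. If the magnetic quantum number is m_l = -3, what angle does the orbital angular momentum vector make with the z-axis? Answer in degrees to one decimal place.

θ ≈ 132.1°

|L|² = l(l+1)ℏ² = 20ℏ², so |L| = 2√5 ℏ.
L_z = m_l ℏ = −3ℏ.
cos θ = L_z/|L| = -3/√20, so θ ≈ 132.1°.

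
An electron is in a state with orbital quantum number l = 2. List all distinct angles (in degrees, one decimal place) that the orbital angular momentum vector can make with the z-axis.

θ ∈ {35.3°, 65.9°, 90.0°, 114.1°, 144.7°}

|L|² = l(l+1)ℏ² = 6ℏ², so |L| = √6 ℏ.
cos θ = m_l/√6 for each m_l ∈ {-2, -1, 0, 1, 2}.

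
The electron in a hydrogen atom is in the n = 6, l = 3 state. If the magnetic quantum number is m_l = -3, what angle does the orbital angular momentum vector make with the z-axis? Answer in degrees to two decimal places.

θ ≈ 150.00°

|L| = ℏ√(l(l+1)) = 2√3 ℏ.
L_z = m_l ℏ = −3ℏ.
cos θ = L_z/|L| = -3/√12, so θ ≈ 150.00°.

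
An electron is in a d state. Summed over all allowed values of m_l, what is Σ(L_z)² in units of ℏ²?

D corresponds to l = 2.
m_l ∈ {-2, -1, 0, 1, 2}.
Σ m_l² = 2·(1 + 4) = 10.

Σ(L_z)² = 10 ℏ²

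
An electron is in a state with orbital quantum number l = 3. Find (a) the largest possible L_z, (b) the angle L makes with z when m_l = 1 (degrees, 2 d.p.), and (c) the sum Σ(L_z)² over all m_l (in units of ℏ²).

L_z,max = lℏ = 3ℏ.
For m_l = 1: cos θ = 1/√12, θ ≈ 73.22°.
Σ m_l² = 28, so Σ(L_z)² = 28 ℏ².

L_z,max = 3ℏ; θ(m_l=1) ≈ 73.22°; Σ(L_z)² = 28 ℏ²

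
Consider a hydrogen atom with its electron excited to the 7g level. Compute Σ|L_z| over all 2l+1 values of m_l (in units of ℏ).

Σ|L_z| = 20 ℏ

The 7g level has l = 4.
m_l runs from −4 to 4, i.e. {-4, -3, -2, -1, 0, 1, 2, 3, 4}.
Σ|m_l| = 2(1+2+…+4) = 20.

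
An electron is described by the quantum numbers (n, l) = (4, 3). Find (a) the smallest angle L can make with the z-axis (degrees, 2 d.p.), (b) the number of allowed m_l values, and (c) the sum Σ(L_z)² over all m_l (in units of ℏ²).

θ_min ≈ 30.00°; 7 values; Σ(L_z)² = 28 ℏ²

cos θ_min = 3/√12, so θ_min ≈ 30.00°.
There are 2l+1 = 7 values of m_l.
Σ m_l² = 28, so Σ(L_z)² = 28 ℏ².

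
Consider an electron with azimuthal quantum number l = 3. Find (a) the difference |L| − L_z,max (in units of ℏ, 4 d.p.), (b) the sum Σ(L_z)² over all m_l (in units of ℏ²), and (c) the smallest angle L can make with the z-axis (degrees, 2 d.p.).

|L|−L_z,max ≈ 0.4641ℏ; Σ(L_z)² = 28 ℏ²; θ_min ≈ 30.00°

|L| − L_z,max = (2√3 − 3)ℏ ≈ 0.4641ℏ.
Σ m_l² = 28, so Σ(L_z)² = 28 ℏ².
cos θ_min = 3/√12, so θ_min ≈ 30.00°.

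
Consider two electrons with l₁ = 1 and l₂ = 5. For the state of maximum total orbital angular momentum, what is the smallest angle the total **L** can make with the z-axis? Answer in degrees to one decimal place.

θ_min ≈ 22.2°

The total orbital quantum number L ranges from |l₁ − l₂| to l₁ + l₂ in integer steps.
L ∈ {4, 5, 6}.
The maximum is L = 6, with |L_tot| = ℏ√(6·7) = √42 ℏ.
The minimum angle with z is arccos(6/√42) ≈ 22.2°.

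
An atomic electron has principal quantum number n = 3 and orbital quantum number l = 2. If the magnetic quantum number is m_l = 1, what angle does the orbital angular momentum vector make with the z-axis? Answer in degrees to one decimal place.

|L|² = l(l+1)ℏ² = 6ℏ², so |L| = √6 ℏ.
L_z = m_l ℏ = 1ℏ.
cos θ = L_z/|L| = 1/√6, so θ ≈ 65.9°.

θ ≈ 65.9°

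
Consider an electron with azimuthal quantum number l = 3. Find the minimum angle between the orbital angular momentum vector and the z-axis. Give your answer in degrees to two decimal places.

θ_min ≈ 30.00°

|L| = ℏ√(l(l+1)) = 2√3 ℏ.
The smallest angle corresponds to the largest L_z, i.e. m_l = l = 3, giving L_z = 3ℏ.
cos θ_min = 3/√12, so θ_min ≈ 30.00°.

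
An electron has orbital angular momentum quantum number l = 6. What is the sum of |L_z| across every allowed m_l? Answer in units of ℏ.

Σ|L_z| = 42 ℏ

m_l runs from −6 to 6, i.e. {-6, -5, -4, -3, -2, -1, 0, 1, 2, 3, 4, 5, 6}.
Σ|m_l| = 2(1+2+…+6) = 42.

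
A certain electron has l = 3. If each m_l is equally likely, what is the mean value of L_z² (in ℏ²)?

The allowed m_l values are -3, -2, -1, 0, 1, 2, 3.
⟨L_z²⟩ = ℏ²·(Σ m_l²)/(2l+1) = ℏ²·28/7 = 4ℏ².

⟨L_z²⟩ = 4 ℏ²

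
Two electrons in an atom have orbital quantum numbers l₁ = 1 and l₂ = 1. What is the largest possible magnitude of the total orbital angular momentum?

L runs from |1 − 1| = 0 to 1 + 1 = 2.
So L can be 0, 1, 2.
The largest magnitude corresponds to L = 2: |L_tot| = ℏ√(2·3) = √6 ℏ.

|L_tot|_max = √6 ℏ ≈ 2.449ℏ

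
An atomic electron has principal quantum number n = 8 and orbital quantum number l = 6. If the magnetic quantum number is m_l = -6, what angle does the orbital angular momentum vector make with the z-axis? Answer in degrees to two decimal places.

|L| = ℏ√(l(l+1)) = √42 ℏ.
L_z = m_l ℏ = −6ℏ.
cos θ = L_z/|L| = -6/√42, so θ ≈ 157.79°.

θ ≈ 157.79°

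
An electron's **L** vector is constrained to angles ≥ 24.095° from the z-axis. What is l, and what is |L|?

l = 5, |L| = √30 ℏ ≈ 5.477ℏ

cos θ_min = l/√(l(l+1)) = √(l/(l+1)), so l/(l+1) = cos²(24.095°) = 0.8333.
Thus l = 0.8333/(1 − 0.8333) ≈ 5.
Then |L| = ℏ√(5·6) = √30 ℏ.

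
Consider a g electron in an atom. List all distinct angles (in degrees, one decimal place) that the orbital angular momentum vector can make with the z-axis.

θ ∈ {26.6°, 47.9°, 63.4°, 77.1°, 90.0°, 102.9°, 116.6°, 132.1°, 153.4°}

For a g orbital, l = 4.
|L|² = l(l+1)ℏ² = 20ℏ², so |L| = 2√5 ℏ.
cos θ = m_l/√20 for each m_l ∈ {-4, -3, -2, -1, 0, 1, 2, 3, 4}.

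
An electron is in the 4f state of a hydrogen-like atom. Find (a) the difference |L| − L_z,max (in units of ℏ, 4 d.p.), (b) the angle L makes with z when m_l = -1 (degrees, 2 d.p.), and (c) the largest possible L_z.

|L|−L_z,max ≈ 0.4641ℏ; θ(m_l=-1) ≈ 106.78°; L_z,max = 3ℏ

4f means n = 4, l = 3.
|L| − L_z,max = (2√3 − 3)ℏ ≈ 0.4641ℏ.
For m_l = -1: cos θ = -1/√12, θ ≈ 106.78°.
L_z,max = lℏ = 3ℏ.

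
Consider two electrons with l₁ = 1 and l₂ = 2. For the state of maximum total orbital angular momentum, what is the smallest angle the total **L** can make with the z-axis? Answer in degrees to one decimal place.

By the triangle rule, |l₁ − l₂| ≤ L ≤ l₁ + l₂.
L ∈ {1, 2, 3}.
The maximum is L = 3, with |L_tot| = ℏ√(3·4) = 2√3 ℏ.
The minimum angle with z is arccos(3/√12) ≈ 30.0°.

θ_min ≈ 30.0°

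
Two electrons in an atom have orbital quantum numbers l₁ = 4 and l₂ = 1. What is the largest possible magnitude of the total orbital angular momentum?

|L_tot|_max = √30 ℏ ≈ 5.477ℏ

By the triangle rule, |l₁ − l₂| ≤ L ≤ l₁ + l₂.
L ∈ {3, 4, 5}.
The largest magnitude corresponds to L = 5: |L_tot| = ℏ√(5·6) = √30 ℏ.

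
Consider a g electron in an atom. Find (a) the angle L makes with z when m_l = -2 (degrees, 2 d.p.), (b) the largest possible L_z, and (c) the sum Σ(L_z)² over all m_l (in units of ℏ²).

The letter g corresponds to l = 4.
For m_l = -2: cos θ = -2/√20, θ ≈ 116.57°.
L_z,max = lℏ = 4ℏ.
Σ m_l² = 60, so Σ(L_z)² = 60 ℏ².

θ(m_l=-2) ≈ 116.57°; L_z,max = 4ℏ; Σ(L_z)² = 60 ℏ²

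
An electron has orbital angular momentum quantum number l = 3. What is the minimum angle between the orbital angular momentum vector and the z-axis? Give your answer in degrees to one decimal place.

θ_min ≈ 30.0°

|L| = √(l(l+1)) ℏ = 2√3 ℏ.
The smallest angle corresponds to the largest L_z, i.e. m_l = l = 3, giving L_z = 3ℏ.
cos θ_min = 3/√12, so θ_min ≈ 30.0°.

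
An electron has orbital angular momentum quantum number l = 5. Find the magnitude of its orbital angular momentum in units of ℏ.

|L| = ℏ√(l(l+1)) = ℏ√(5·6) = √30 ℏ

|L| = √30 ℏ ≈ 5.477ℏ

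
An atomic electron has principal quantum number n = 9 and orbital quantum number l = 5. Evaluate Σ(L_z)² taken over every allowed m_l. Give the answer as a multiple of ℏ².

The allowed m_l values are -5, -4, -3, -2, -1, 0, 1, 2, 3, 4, 5.
Σ m_l² = l(l+1)(2l+1)/3 = 5·6·11/3 = 110.

Σ(L_z)² = 110 ℏ²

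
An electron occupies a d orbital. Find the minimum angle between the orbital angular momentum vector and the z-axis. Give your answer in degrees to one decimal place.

The letter d corresponds to l = 2.
|L| = √(l(l+1)) ℏ = √6 ℏ.
The smallest angle corresponds to the largest L_z, i.e. m_l = l = 2, giving L_z = 2ℏ.
cos θ_min = 2/√6, so θ_min ≈ 35.3°.

θ_min ≈ 35.3°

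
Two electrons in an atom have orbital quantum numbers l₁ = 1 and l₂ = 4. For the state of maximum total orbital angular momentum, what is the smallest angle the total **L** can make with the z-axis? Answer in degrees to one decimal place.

The total orbital quantum number L ranges from |l₁ − l₂| to l₁ + l₂ in integer steps.
Allowed values: L = 3, 4, 5.
The maximum is L = 5, with |L_tot| = ℏ√(5·6) = √30 ℏ.
The minimum angle with z is arccos(5/√30) ≈ 24.1°.

θ_min ≈ 24.1°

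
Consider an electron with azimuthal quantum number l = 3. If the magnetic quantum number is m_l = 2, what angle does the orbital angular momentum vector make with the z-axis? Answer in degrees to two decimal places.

θ ≈ 54.74°

|L| = ℏ√(l(l+1)) = 2√3 ℏ.
L_z = m_l ℏ = 2ℏ.
cos θ = L_z/|L| = 2/√12, so θ ≈ 54.74°.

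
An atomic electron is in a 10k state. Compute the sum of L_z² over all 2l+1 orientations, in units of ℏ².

The 10k subshell has l = 7.
The allowed m_l values are -7, -6, -5, -4, -3, -2, -1, 0, 1, 2, 3, 4, 5, 6, 7.
Σ m_l² = 2·(1 + 4 + 9 + 16 + 25 + 36 + 49) = 280.

Σ(L_z)² = 280 ℏ²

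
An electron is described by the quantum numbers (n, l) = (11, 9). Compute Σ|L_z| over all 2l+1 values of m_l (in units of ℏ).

Σ|L_z| = 90 ℏ

m_l ∈ {-9, -8, -7, -6, -5, -4, -3, -2, -1, 0, 1, 2, 3, 4, 5, 6, 7, 8, 9}.
Σ|m_l| = l(l+1) = 90.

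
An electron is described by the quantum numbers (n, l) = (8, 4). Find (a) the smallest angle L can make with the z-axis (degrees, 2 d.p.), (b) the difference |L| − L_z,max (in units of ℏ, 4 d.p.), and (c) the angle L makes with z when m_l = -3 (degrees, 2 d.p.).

θ_min ≈ 26.57°; |L|−L_z,max ≈ 0.4721ℏ; θ(m_l=-3) ≈ 132.13°

cos θ_min = 4/√20, so θ_min ≈ 26.57°.
|L| − L_z,max = (2√5 − 4)ℏ ≈ 0.4721ℏ.
For m_l = -3: cos θ = -3/√20, θ ≈ 132.13°.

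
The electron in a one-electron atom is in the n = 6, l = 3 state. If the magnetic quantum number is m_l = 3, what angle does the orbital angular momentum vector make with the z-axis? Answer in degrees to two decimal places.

θ ≈ 30.00°

|L| = ℏ√(l(l+1)) = 2√3 ℏ.
L_z = m_l ℏ = 3ℏ.
cos θ = L_z/|L| = 3/√12, so θ ≈ 30.00°.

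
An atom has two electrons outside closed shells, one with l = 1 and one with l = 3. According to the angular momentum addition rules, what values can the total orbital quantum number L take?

By the triangle rule, |l₁ − l₂| ≤ L ≤ l₁ + l₂.
So L can be 2, 3, 4.

L = 2, 3, 4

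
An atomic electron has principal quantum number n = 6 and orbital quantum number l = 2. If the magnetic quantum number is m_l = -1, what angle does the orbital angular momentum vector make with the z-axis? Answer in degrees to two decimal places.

θ ≈ 114.09°

|L| = ℏ√(l(l+1)) = √6 ℏ.
L_z = m_l ℏ = −1ℏ.
cos θ = L_z/|L| = -1/√6, so θ ≈ 114.09°.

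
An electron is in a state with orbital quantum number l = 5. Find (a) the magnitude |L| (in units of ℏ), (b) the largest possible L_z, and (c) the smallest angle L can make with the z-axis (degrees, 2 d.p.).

|L| = ℏ√(5·6) = √30 ℏ ≈ 5.477ℏ.
L_z,max = lℏ = 5ℏ.
cos θ_min = 5/√30, so θ_min ≈ 24.09°.

|L| = √30 ℏ ≈ 5.477ℏ; L_z,max = 5ℏ; θ_min ≈ 24.09°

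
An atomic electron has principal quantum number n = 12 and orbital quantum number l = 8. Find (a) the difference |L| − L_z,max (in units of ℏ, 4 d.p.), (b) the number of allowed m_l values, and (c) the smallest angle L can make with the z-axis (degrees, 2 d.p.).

|L|−L_z,max ≈ 0.4853ℏ; 17 values; θ_min ≈ 19.47°

|L| − L_z,max = (6√2 − 8)ℏ ≈ 0.4853ℏ.
There are 2l+1 = 17 values of m_l.
cos θ_min = 8/√72, so θ_min ≈ 19.47°.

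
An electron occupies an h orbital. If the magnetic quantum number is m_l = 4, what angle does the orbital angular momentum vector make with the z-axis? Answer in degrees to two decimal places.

θ ≈ 43.09°

For an h orbital, l = 5.
|L| = ℏ√(l(l+1)) = √30 ℏ.
L_z = m_l ℏ = 4ℏ.
cos θ = L_z/|L| = 4/√30, so θ ≈ 43.09°.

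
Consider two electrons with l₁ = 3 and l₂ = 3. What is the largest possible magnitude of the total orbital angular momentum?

|L_tot|_max = √42 ℏ ≈ 6.481ℏ

The total orbital quantum number L ranges from |l₁ − l₂| to l₁ + l₂ in integer steps.
So L can be 0, 1, 2, 3, 4, 5, 6.
The largest magnitude corresponds to L = 6: |L_tot| = ℏ√(6·7) = √42 ℏ.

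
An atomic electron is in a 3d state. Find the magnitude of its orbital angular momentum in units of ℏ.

For 3d, l = 2.
|L| = ℏ√(l(l+1)) = ℏ√(2·3) = √6 ℏ

|L| = √6 ℏ ≈ 2.449ℏ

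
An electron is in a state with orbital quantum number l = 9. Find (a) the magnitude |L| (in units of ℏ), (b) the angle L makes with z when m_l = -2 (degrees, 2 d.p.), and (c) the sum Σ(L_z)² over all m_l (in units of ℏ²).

|L| = 3√10 ℏ ≈ 9.487ℏ; θ(m_l=-2) ≈ 102.17°; Σ(L_z)² = 570 ℏ²

|L| = ℏ√(9·10) = 3√10 ℏ ≈ 9.487ℏ.
For m_l = -2: cos θ = -2/√90, θ ≈ 102.17°.
Σ m_l² = 570, so Σ(L_z)² = 570 ℏ².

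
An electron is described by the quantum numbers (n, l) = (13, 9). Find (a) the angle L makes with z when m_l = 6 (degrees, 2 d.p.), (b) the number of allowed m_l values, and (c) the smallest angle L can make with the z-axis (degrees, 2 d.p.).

For m_l = 6: cos θ = 6/√90, θ ≈ 50.77°.
There are 2l+1 = 19 values of m_l.
cos θ_min = 9/√90, so θ_min ≈ 18.43°.

θ(m_l=6) ≈ 50.77°; 19 values; θ_min ≈ 18.43°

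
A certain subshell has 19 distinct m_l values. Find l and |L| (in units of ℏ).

19 = 2l + 1, so l = (19−1)/2 = 9.
Then |L| = √(l(l+1)) ℏ = 3√10 ℏ.

l = 9, |L| = 3√10 ℏ ≈ 9.487ℏ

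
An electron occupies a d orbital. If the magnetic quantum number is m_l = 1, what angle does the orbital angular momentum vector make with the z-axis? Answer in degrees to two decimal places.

θ ≈ 65.91°

The letter d corresponds to l = 2.
|L|² = l(l+1)ℏ² = 6ℏ², so |L| = √6 ℏ.
L_z = m_l ℏ = 1ℏ.
cos θ = L_z/|L| = 1/√6, so θ ≈ 65.91°.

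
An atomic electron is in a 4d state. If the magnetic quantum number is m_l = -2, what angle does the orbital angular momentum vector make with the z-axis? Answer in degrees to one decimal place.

θ ≈ 144.7°

The 4d subshell has l = 2.
|L|² = l(l+1)ℏ² = 6ℏ², so |L| = √6 ℏ.
L_z = m_l ℏ = −2ℏ.
cos θ = L_z/|L| = -2/√6, so θ ≈ 144.7°.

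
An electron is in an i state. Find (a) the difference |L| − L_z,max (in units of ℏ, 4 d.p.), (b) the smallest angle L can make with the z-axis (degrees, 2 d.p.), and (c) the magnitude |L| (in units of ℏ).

|L|−L_z,max ≈ 0.4807ℏ; θ_min ≈ 22.21°; |L| = √42 ℏ ≈ 6.481ℏ

For an i orbital, l = 6.
|L| − L_z,max = (√42 − 6)ℏ ≈ 0.4807ℏ.
cos θ_min = 6/√42, so θ_min ≈ 22.21°.
|L| = ℏ√(6·7) = √42 ℏ ≈ 6.481ℏ.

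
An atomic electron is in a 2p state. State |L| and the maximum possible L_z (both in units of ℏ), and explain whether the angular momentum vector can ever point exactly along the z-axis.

2p means n = 2, l = 1.
|L| = √2 ℏ ≈ 1.4142ℏ, while L_z,max = lℏ = 1ℏ.
Since |L| > L_z,max, the vector can never point exactly along z; the closest it comes is θ_min = arccos(1/√2) ≈ 45.0°.

No: L_z,max = 1ℏ < |L| = √2 ℏ ≈ 1.414ℏ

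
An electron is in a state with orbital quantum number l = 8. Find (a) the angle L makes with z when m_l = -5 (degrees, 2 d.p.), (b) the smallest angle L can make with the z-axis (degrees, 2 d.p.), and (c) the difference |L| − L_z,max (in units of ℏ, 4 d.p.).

For m_l = -5: cos θ = -5/√72, θ ≈ 126.10°.
cos θ_min = 8/√72, so θ_min ≈ 19.47°.
|L| − L_z,max = (6√2 − 8)ℏ ≈ 0.4853ℏ.

θ(m_l=-5) ≈ 126.10°; θ_min ≈ 19.47°; |L|−L_z,max ≈ 0.4853ℏ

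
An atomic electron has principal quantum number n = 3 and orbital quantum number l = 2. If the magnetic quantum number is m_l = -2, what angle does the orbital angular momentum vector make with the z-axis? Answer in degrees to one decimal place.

θ ≈ 144.7°

|L| = ℏ√(l(l+1)) = √6 ℏ.
L_z = m_l ℏ = −2ℏ.
cos θ = L_z/|L| = -2/√6, so θ ≈ 144.7°.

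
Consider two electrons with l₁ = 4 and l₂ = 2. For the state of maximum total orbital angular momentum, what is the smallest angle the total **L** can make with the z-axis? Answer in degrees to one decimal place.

θ_min ≈ 22.2°

The total orbital quantum number L ranges from |l₁ − l₂| to l₁ + l₂ in integer steps.
So L can be 2, 3, 4, 5, 6.
The maximum is L = 6, with |L_tot| = ℏ√(6·7) = √42 ℏ.
The minimum angle with z is arccos(6/√42) ≈ 22.2°.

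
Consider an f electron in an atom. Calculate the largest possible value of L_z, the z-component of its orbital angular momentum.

For an f orbital, l = 3.
L_z = m_l ℏ with m_l ∈ {−3, …, 3}; the maximum is m_l = 3.

L_z,max = 3ℏ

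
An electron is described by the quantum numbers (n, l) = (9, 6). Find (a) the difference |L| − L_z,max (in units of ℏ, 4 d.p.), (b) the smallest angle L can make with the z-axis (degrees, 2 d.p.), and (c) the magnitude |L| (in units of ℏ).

|L|−L_z,max ≈ 0.4807ℏ; θ_min ≈ 22.21°; |L| = √42 ℏ ≈ 6.481ℏ

|L| − L_z,max = (√42 − 6)ℏ ≈ 0.4807ℏ.
cos θ_min = 6/√42, so θ_min ≈ 22.21°.
|L| = ℏ√(6·7) = √42 ℏ ≈ 6.481ℏ.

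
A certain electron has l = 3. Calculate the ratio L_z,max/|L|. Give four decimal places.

|L| = 2√3 ℏ ≈ 3.4641ℏ, while L_z,max = lℏ = 3ℏ.
L_z,max/|L| = 3/√12 = 0.8660.

L_z,max/|L| = 0.8660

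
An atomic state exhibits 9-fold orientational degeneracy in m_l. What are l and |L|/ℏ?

l = 4, |L| = 2√5 ℏ ≈ 4.472ℏ

9 = 2l + 1, so l = (9−1)/2 = 4.
Then |L| = √(l(l+1)) ℏ = 2√5 ℏ.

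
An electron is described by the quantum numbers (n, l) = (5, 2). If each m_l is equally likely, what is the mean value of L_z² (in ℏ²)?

m_l ∈ {-2, -1, 0, 1, 2}.
⟨L_z²⟩ = ℏ²·l(l+1)/3 = 2ℏ².

⟨L_z²⟩ = 2 ℏ²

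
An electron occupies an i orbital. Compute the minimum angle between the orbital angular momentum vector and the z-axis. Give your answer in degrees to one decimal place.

θ_min ≈ 22.2°

I corresponds to l = 6.
|L|² = l(l+1)ℏ² = 42ℏ², so |L| = √42 ℏ.
The smallest angle corresponds to the largest L_z, i.e. m_l = l = 6, giving L_z = 6ℏ.
cos θ_min = 6/√42, so θ_min ≈ 22.2°.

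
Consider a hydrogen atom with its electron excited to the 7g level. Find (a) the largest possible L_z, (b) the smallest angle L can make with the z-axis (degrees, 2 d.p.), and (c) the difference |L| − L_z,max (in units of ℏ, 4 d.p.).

L_z,max = 4ℏ; θ_min ≈ 26.57°; |L|−L_z,max ≈ 0.4721ℏ

The 7g level has l = 4.
L_z,max = lℏ = 4ℏ.
cos θ_min = 4/√20, so θ_min ≈ 26.57°.
|L| − L_z,max = (2√5 − 4)ℏ ≈ 0.4721ℏ.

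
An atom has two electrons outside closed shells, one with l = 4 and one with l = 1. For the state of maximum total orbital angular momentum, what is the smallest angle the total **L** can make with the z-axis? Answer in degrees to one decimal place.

θ_min ≈ 24.1°

Angular momentum addition gives L = |l₁ − l₂|, …, l₁ + l₂.
Allowed values: L = 3, 4, 5.
The maximum is L = 5, with |L_tot| = ℏ√(5·6) = √30 ℏ.
The minimum angle with z is arccos(5/√30) ≈ 24.1°.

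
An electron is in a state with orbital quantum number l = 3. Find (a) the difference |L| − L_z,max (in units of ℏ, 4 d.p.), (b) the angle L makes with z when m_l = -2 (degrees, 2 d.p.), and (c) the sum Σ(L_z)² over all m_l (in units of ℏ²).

|L| − L_z,max = (2√3 − 3)ℏ ≈ 0.4641ℏ.
For m_l = -2: cos θ = -2/√12, θ ≈ 125.26°.
Σ m_l² = 28, so Σ(L_z)² = 28 ℏ².

|L|−L_z,max ≈ 0.4641ℏ; θ(m_l=-2) ≈ 125.26°; Σ(L_z)² = 28 ℏ²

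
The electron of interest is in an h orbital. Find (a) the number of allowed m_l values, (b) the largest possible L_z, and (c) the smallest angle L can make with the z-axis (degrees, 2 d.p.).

H corresponds to l = 5.
There are 2l+1 = 11 values of m_l.
L_z,max = lℏ = 5ℏ.
cos θ_min = 5/√30, so θ_min ≈ 24.09°.

11 values; L_z,max = 5ℏ; θ_min ≈ 24.09°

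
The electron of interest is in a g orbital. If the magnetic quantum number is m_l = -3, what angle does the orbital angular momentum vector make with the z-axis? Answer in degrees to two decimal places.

θ ≈ 132.13°

A g state has l = 4.
|L| = √(l(l+1)) ℏ = 2√5 ℏ.
L_z = m_l ℏ = −3ℏ.
cos θ = L_z/|L| = -3/√20, so θ ≈ 132.13°.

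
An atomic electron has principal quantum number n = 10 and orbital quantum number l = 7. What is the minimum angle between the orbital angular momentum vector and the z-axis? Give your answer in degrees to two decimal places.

|L| = ℏ√(l(l+1)) = 2√14 ℏ.
The smallest angle corresponds to the largest L_z, i.e. m_l = l = 7, giving L_z = 7ℏ.
cos θ_min = 7/√56, so θ_min ≈ 20.70°.

θ_min ≈ 20.70°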